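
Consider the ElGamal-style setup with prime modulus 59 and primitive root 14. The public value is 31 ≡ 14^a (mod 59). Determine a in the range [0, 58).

27

Successive powers of 14 modulo 59:
  14^0=1  14^1=14  14^2=19  14^3=30  14^4=7  14^5=39
  14^6=15  14^7=33  14^8=49  14^9=37  14^10=46  14^11=54
  14^12=48  14^13=23  14^14=27  14^15=24  14^16=41  14^17=43
  14^18=12  14^19=50  14^20=51  14^21=6  14^22=25  14^23=55
  14^24=3  14^25=42  14^26=57  14^27=31
So 14^27 ≡ 31 (mod 59), giving a = 27.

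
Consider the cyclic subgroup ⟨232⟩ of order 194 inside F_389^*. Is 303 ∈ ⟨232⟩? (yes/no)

yes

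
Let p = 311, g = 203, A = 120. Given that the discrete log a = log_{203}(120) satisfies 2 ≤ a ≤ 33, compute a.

6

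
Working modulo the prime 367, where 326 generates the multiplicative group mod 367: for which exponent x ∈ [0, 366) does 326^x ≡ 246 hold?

59

Baby-step giant-step with m = ceil(sqrt(366)) = 20.
Baby table (326^j mod 367 for j=0..19):
  0:1  1:326  2:213  3:75  4:228  5:194  6:120  7:218
  8:237  9:192  10:202  11:159  12:87  13:103  14:181  15:286
  16:18  17:363  18:164  19:249
Giant step factor: 326^(-20) ≡ 126 (mod 367).
Scan 246·126^i mod 367 for i = 0, 1, …:
  i=0: 246   i=1: 168   i=2: 249
Match at i=2, j=19: x = 2·20 + 19 = 59.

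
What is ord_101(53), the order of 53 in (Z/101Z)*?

100

The order of 53 must divide p − 1 = 100 = 2^2 · 5^2.
Divisors: 1, 2, 4, 5, 10, 20, 25, 50, 100.
Check each in increasing order: 53^1 ≡ 53;  53^2 ≡ 82;  53^4 ≡ 58;  53^5 ≡ 44;  53^10 ≡ 17;  53^20 ≡ 87;  53^25 ≡ 91;  53^50 ≡ 100;  53^100 ≡ 1.
Smallest exponent giving 1 is 100.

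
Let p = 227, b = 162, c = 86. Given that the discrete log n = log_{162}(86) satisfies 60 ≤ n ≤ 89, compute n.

79

Compute 162^60 mod 227 = 173, then multiply by 162 repeatedly:
  162^60=173  162^61=105  162^62=212  162^63=67  162^64=185
  162^65=6  162^66=64  162^67=153  162^68=43  162^69=156
  162^70=75  162^71=119  162^72=210  162^73=197  162^74=134
  162^75=143  162^76=12  162^77=128  162^78=79  162^79=86
Found 86 at exponent 79.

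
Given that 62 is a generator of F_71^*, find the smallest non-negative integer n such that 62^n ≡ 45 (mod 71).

50

Baby-step giant-step with m = ceil(sqrt(70)) = 9.
Baby table (62^j mod 71 for j=0..8):
  0:1  1:62  2:10  3:52  4:29  5:23  6:6  7:17
  8:60
Giant step factor: 62^(-9) ≡ 33 (mod 71).
Scan 45·33^i mod 71 for i = 0, 1, …:
  i=0: 45   i=1: 65   i=2: 15   i=3: 69
  i=4: 5   i=5: 23
Match at i=5, j=5: n = 5·9 + 5 = 50.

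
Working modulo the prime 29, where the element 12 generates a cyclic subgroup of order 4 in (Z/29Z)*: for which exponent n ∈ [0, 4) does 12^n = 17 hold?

3

Successive powers of 12 modulo 29:
  12^0=1  12^1=12  12^2=28  12^3=17
So 12^3 ≡ 17 (mod 29), giving n = 3.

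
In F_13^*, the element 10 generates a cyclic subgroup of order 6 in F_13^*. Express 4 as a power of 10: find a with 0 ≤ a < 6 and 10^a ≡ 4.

5

Successive powers of 10 modulo 13:
  10^0=1  10^1=10  10^2=9  10^3=12  10^4=3  10^5=4
So 10^5 ≡ 4 (mod 13), giving a = 5.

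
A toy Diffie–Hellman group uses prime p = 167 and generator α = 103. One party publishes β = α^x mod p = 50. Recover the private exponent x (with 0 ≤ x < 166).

106

Baby-step giant-step with m = ceil(sqrt(166)) = 13.
Baby table (103^j mod 167 for j=0..12):
  0:1  1:103  2:88  3:46  4:62  5:40  6:112  7:13
  8:3  9:142  10:97  11:138  12:19
Giant step factor: 103^(-13) ≡ 135 (mod 167).
Scan 50·135^i mod 167 for i = 0, 1, …:
  i=0: 50   i=1: 70   i=2: 98   i=3: 37
  i=4: 152   i=5: 146   i=6: 4   i=7: 39
  i=8: 88
Match at i=8, j=2: x = 8·13 + 2 = 106.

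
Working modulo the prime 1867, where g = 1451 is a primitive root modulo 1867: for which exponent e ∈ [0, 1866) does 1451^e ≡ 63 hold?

292

Baby-step giant-step with m = ceil(sqrt(1866)) = 44.
Baby table (1451^j mod 1867 for j=0..43):
  0:1  1:1451  2:1292  3:224  4:166  5:23  6:1634  7:1711
  8:1418  9:84  10:529  11:242  12:146  13:875  14:65  15:965
  16:1832  17:1491  18:1455  19:1495  20:1658  21:1062  22:687  23:1726
  24:779  25:794  26:155  27:865  28:491  29:1114  30:1459  31:1698
  32:1225  33:91  34:1351  35:1818  36:1714  37:170  38:226  39:1201
  40:740  41:215  42:176  43:1464
Giant step factor: 1451^(-44) ≡ 738 (mod 1867).
Scan 63·738^i mod 1867 for i = 0, 1, …:
  i=0: 63   i=1: 1686   i=2: 846   i=3: 770
  i=4: 692   i=5: 1005   i=6: 491
Match at i=6, j=28: e = 6·44 + 28 = 292.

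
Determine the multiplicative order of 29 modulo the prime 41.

The order of 29 must divide p − 1 = 40 = 2^3 · 5.
Divisors: 1, 2, 4, 5, 8, 10, 20, 40.
Check each in increasing order: 29^1 ≡ 29;  29^2 ≡ 21;  29^4 ≡ 31;  29^5 ≡ 38;  29^8 ≡ 18;  29^10 ≡ 9;  29^20 ≡ 40;  29^40 ≡ 1.
Smallest exponent giving 1 is 40.

40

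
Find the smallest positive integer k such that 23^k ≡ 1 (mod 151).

The order of 23 must divide p − 1 = 150 = 2 · 3 · 5^2.
Divisors: 1, 2, 3, 5, 6, 10, 15, 25, 30, 50, 75, 150.
Check each in increasing order: 23^1 ≡ 23;  23^2 ≡ 76;  23^3 ≡ 87;  23^5 ≡ 119;  23^6 ≡ 19;  23^10 ≡ 118;  23^15 ≡ 150;  23^25 ≡ 33;  23^30 ≡ 1.
Smallest exponent giving 1 is 30.

30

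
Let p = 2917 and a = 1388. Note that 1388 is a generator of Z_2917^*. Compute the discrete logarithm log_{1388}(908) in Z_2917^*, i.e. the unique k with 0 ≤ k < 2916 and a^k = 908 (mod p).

1753

Baby-step giant-step with m = ceil(sqrt(2916)) = 54.
Baby table (1388^j mod 2917 for j=0..53):
  0:1  1:1388  2:1324  3:2  4:2776  5:2648  6:4  7:2635
  8:2379  9:8  10:2353  11:1841  12:16  13:1789  14:765  15:32
  16:661  17:1530  18:64  19:1322  20:143  21:128  22:2644  23:286
  24:256  25:2371  26:572  27:512  28:1825  29:1144  30:1024  31:733
  32:2288  33:2048  34:1466  35:1659  36:1179  37:15  38:401  39:2358
  40:30  41:802  42:1799  43:60  44:1604  45:681  46:120  47:291
  48:1362  49:240  50:582  51:2724  52:480  53:1164
Giant step factor: 1388^(-54) ≡ 597 (mod 2917).
Scan 908·597^i mod 2917 for i = 0, 1, …:
  i=0: 908   i=1: 2431   i=2: 1558   i=3: 2520
  i=4: 2185   i=5: 546   i=6: 2175   i=7: 410
  i=8: 2659   i=9: 575     …   i=31: 732
  i=32: 2371
Match at i=32, j=25: k = 32·54 + 25 = 1753.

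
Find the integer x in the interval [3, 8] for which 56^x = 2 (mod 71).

4

Compute 56^3 mod 71 = 33, then multiply by 56 repeatedly:
  56^3=33  56^4=2
Found 2 at exponent 4.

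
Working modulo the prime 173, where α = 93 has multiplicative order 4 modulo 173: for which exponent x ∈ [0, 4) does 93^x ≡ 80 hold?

Successive powers of 93 modulo 173:
  93^0=1  93^1=93  93^2=172  93^3=80
So 93^3 ≡ 80 (mod 173), giving x = 3.

3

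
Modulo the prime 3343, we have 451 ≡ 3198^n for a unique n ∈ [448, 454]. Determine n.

Compute 3198^448 mod 3343 = 930, then multiply by 3198 repeatedly:
  3198^448=930  3198^449=2213  3198^450=43  3198^451=451
Found 451 at exponent 451.

451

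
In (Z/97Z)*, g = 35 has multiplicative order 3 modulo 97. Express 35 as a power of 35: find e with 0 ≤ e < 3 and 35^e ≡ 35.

1

Successive powers of 35 modulo 97:
  35^0=1  35^1=35
So 35^1 ≡ 35 (mod 97), giving e = 1.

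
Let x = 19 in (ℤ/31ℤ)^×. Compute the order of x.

The order of 19 must divide p − 1 = 30 = 2 · 3 · 5.
Divisors: 1, 2, 3, 5, 6, 10, 15, 30.
Check each in increasing order: 19^1 ≡ 19;  19^2 ≡ 20;  19^3 ≡ 8;  19^5 ≡ 5;  19^6 ≡ 2;  19^10 ≡ 25;  19^15 ≡ 1.
Smallest exponent giving 1 is 15.

15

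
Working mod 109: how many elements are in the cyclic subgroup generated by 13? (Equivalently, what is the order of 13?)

108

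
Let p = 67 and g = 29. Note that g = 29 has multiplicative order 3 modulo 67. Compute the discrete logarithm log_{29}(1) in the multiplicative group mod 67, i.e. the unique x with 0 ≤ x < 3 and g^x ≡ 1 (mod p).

Successive powers of 29 modulo 67:
  29^0=1
So 29^0 ≡ 1 (mod 67), giving x = 0.

0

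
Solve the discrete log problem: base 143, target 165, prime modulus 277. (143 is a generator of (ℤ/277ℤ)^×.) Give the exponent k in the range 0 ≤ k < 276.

172

Baby-step giant-step with m = ceil(sqrt(276)) = 17.
Baby table (143^j mod 277 for j=0..16):
  0:1  1:143  2:228  3:195  4:185  5:140  6:76  7:65
  8:154  9:139  10:210  11:114  12:236  13:231  14:70  15:38
  16:171
Giant step factor: 143^(-17) ≡ 18 (mod 277).
Scan 165·18^i mod 277 for i = 0, 1, …:
  i=0: 165   i=1: 200   i=2: 276   i=3: 259
  i=4: 230   i=5: 262   i=6: 7   i=7: 126
  i=8: 52   i=9: 105   i=10: 228
Match at i=10, j=2: k = 10·17 + 2 = 172.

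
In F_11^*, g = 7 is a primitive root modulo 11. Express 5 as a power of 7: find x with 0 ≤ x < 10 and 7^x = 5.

2

Successive powers of 7 modulo 11:
  7^0=1  7^1=7  7^2=5
So 7^2 ≡ 5 (mod 11), giving x = 2.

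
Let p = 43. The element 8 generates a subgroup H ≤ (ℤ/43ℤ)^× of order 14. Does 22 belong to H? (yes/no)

yes

22 ∈ ⟨8⟩ iff 22^14 ≡ 1 (mod 43), since |⟨8⟩| = 14.
22^14 mod 43 = 1.
Since 1 = 1, 22 lies in the subgroup.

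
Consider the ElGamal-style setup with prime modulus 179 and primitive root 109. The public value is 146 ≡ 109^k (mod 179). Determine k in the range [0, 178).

96

Baby-step giant-step with m = ceil(sqrt(178)) = 14.
Baby table (109^j mod 179 for j=0..13):
  0:1  1:109  2:67  3:143  4:14  5:94  6:43  7:33
  8:17  9:63  10:65  11:104  12:59  13:166
Giant step factor: 109^(-14) ≡ 12 (mod 179).
Scan 146·12^i mod 179 for i = 0, 1, …:
  i=0: 146   i=1: 141   i=2: 81   i=3: 77
  i=4: 29   i=5: 169   i=6: 59
Match at i=6, j=12: k = 6·14 + 12 = 96.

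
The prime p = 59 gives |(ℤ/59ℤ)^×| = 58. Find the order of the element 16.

The order of 16 must divide p − 1 = 58 = 2 · 29.
Divisors: 1, 2, 29, 58.
Check each in increasing order: 16^1 ≡ 16;  16^2 ≡ 20;  16^29 ≡ 1.
Smallest exponent giving 1 is 29.

29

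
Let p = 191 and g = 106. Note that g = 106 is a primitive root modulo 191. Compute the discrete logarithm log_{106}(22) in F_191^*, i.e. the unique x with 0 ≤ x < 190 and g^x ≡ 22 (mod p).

Baby-step giant-step with m = ceil(sqrt(190)) = 14.
Baby table (106^j mod 191 for j=0..13):
  0:1  1:106  2:158  3:131  4:134  5:70  6:162  7:173
  8:2  9:21  10:125  11:71  12:77  13:140
Giant step factor: 106^(-14) ≡ 135 (mod 191).
Scan 22·135^i mod 191 for i = 0, 1, …:
  i=0: 22   i=1: 105   i=2: 41   i=3: 187
  i=4: 33   i=5: 62   i=6: 157   i=7: 185
  i=8: 145   i=9: 93   i=10: 140
Match at i=10, j=13: x = 10·14 + 13 = 153.

153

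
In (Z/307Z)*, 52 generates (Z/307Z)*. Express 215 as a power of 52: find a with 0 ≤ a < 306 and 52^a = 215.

Baby-step giant-step with m = ceil(sqrt(306)) = 18.
Baby table (52^j mod 307 for j=0..17):
  0:1  1:52  2:248  3:2  4:104  5:189  6:4  7:208
  8:71  9:8  10:109  11:142  12:16  13:218  14:284  15:32
  16:129  17:261
Giant step factor: 52^(-18) ≡ 24 (mod 307).
Scan 215·24^i mod 307 for i = 0, 1, …:
  i=0: 215   i=1: 248
Match at i=1, j=2: a = 1·18 + 2 = 20.

20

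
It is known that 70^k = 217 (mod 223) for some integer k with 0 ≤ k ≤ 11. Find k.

Compute 70^0 mod 223 = 1, then multiply by 70 repeatedly:
  70^0=1  70^1=70  70^2=217
Found 217 at exponent 2.

2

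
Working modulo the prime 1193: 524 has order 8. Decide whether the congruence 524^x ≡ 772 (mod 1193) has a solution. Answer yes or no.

no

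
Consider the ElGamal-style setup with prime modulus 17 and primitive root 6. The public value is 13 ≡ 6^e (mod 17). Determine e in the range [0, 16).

Successive powers of 6 modulo 17:
  6^0=1  6^1=6  6^2=2  6^3=12  6^4=4  6^5=7
  6^6=8  6^7=14  6^8=16  6^9=11  6^10=15  6^11=5
  6^12=13
So 6^12 ≡ 13 (mod 17), giving e = 12.

12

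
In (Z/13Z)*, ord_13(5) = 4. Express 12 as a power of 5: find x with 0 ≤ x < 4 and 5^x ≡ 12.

2

Successive powers of 5 modulo 13:
  5^0=1  5^1=5  5^2=12
So 5^2 ≡ 12 (mod 13), giving x = 2.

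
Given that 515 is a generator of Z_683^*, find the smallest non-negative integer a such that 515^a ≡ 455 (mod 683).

Baby-step giant-step with m = ceil(sqrt(682)) = 27.
Baby table (515^j mod 683 for j=0..26):
  0:1  1:515  2:221  3:437  4:348  5:274  6:412  7:450
  8:213  9:415  10:629  11:193  12:360  13:307  14:332  15:230
  16:291  17:288  18:109  19:129  20:184  21:506  22:367  23:497
  24:513  25:557  26:678
Giant step factor: 515^(-27) ≡ 596 (mod 683).
Scan 455·596^i mod 683 for i = 0, 1, …:
  i=0: 455   i=1: 29   i=2: 209   i=3: 258
  i=4: 93   i=5: 105   i=6: 427   i=7: 416
  i=8: 7   i=9: 74     …   i=22: 482
  i=23: 412
Match at i=23, j=6: a = 23·27 + 6 = 627.

627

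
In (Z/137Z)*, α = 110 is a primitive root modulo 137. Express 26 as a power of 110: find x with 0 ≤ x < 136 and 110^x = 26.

Baby-step giant-step with m = ceil(sqrt(136)) = 12.
Baby table (110^j mod 137 for j=0..11):
  0:1  1:110  2:44  3:45  4:18  5:62  6:107  7:125
  8:50  9:20  10:8  11:58
Giant step factor: 110^(-12) ≡ 65 (mod 137).
Scan 26·65^i mod 137 for i = 0, 1, …:
  i=0: 26   i=1: 46   i=2: 113   i=3: 84
  i=4: 117   i=5: 70   i=6: 29   i=7: 104
  i=8: 47   i=9: 41   i=10: 62
Match at i=10, j=5: x = 10·12 + 5 = 125.

125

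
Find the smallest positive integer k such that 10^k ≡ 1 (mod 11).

The order of 10 must divide p − 1 = 10 = 2 · 5.
Divisors: 1, 2, 5, 10.
Check each in increasing order: 10^1 ≡ 10;  10^2 ≡ 1.
Smallest exponent giving 1 is 2.

2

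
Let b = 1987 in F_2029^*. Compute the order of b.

507

The order of 1987 must divide p − 1 = 2028 = 2^2 · 3 · 13^2.
Divisors: 1, 2, 3, 4, 6, 12, 13, 26, 39, 52, 78, 156, 169, 338, 507, 676, 1014, 2028.
Check each in increasing order: 1987^1 ≡ 1987;  1987^2 ≡ 1764;  1987^3 ≡ 985;  1987^4 ≡ 1239;  1987^6 ≡ 363;  1987^12 ≡ 1913;  1987^13 ≡ 814;  1987^26 ≡ 1142;  1987^39 ≡ 306;  1987^52 ≡ 1546;  1987^78 ≡ 302;  1987^156 ≡ 1928;  1987^169 ≡ 975;  1987^338 ≡ 1053;  1987^507 ≡ 1.
Smallest exponent giving 1 is 507.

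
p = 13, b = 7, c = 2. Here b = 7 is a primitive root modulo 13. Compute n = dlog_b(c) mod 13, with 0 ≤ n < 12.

Successive powers of 7 modulo 13:
  7^0=1  7^1=7  7^2=10  7^3=5  7^4=9  7^5=11
  7^6=12  7^7=6  7^8=3  7^9=8  7^10=4  7^11=2
So 7^11 ≡ 2 (mod 13), giving n = 11.

11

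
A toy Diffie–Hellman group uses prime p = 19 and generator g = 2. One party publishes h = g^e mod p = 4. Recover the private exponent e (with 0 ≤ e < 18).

Successive powers of 2 modulo 19:
  2^0=1  2^1=2  2^2=4
So 2^2 ≡ 4 (mod 19), giving e = 2.

2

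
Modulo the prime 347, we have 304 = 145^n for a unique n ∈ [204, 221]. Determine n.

Compute 145^204 mod 347 = 219, then multiply by 145 repeatedly:
  145^204=219  145^205=178  145^206=132  145^207=55  145^208=341
  145^209=171  145^210=158  145^211=8  145^212=119  145^213=252
  145^214=105  145^215=304
Found 304 at exponent 215.

215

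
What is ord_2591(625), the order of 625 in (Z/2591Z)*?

185

The order of 625 must divide p − 1 = 2590 = 2 · 5 · 7 · 37.
Divisors: 1, 2, 5, 7, 10, 14, 35, 37, 70, 74, 185, 259, 370, 518, 1295, 2590.
Check each in increasing order: 625^1 ≡ 625;  625^2 ≡ 1975;  625^5 ≡ 588;  625^7 ≡ 532;  625^10 ≡ 1141;  625^14 ≡ 605;  625^35 ≡ 1286;  625^37 ≡ 670;  625^70 ≡ 738;  625^74 ≡ 657;  625^185 ≡ 1.
Smallest exponent giving 1 is 185.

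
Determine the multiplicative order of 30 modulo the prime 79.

78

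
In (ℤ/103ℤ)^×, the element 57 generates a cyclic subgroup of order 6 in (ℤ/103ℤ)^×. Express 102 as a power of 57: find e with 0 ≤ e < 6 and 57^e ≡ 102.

3

Successive powers of 57 modulo 103:
  57^0=1  57^1=57  57^2=56  57^3=102
So 57^3 ≡ 102 (mod 103), giving e = 3.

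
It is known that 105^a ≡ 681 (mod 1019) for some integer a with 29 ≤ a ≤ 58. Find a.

36

Compute 105^29 mod 1019 = 335, then multiply by 105 repeatedly:
  105^29=335  105^30=529  105^31=519  105^32=488  105^33=290
  105^34=899  105^35=647  105^36=681
Found 681 at exponent 36.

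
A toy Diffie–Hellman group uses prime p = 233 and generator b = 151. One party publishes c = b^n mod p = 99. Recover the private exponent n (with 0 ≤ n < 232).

Baby-step giant-step with m = ceil(sqrt(232)) = 16.
Baby table (151^j mod 233 for j=0..15):
  0:1  1:151  2:200  3:143  4:157  5:174  6:178  7:83
  8:184  9:57  10:219  11:216  12:229  13:95  14:132  15:127
Giant step factor: 151^(-16) ≡ 128 (mod 233).
Scan 99·128^i mod 233 for i = 0, 1, …:
  i=0: 99   i=1: 90   i=2: 103   i=3: 136
  i=4: 166   i=5: 45   i=6: 168   i=7: 68
  i=8: 83
Match at i=8, j=7: n = 8·16 + 7 = 135.

135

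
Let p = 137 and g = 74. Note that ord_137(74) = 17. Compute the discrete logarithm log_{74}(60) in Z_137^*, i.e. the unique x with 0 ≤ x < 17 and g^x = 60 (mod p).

Successive powers of 74 modulo 137:
  74^0=1  74^1=74  74^2=133  74^3=115  74^4=16  74^5=88
  74^6=73  74^7=59  74^8=119  74^9=38  74^10=72  74^11=122
  74^12=123  74^13=60
So 74^13 ≡ 60 (mod 137), giving x = 13.

13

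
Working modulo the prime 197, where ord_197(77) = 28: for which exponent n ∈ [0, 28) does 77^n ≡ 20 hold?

5

Successive powers of 77 modulo 197:
  77^0=1  77^1=77  77^2=19  77^3=84  77^4=164  77^5=20
So 77^5 ≡ 20 (mod 197), giving n = 5.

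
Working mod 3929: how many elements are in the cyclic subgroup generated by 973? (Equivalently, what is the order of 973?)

1964

The order of 973 must divide p − 1 = 3928 = 2^3 · 491.
Divisors: 1, 2, 4, 8, 491, 982, 1964, 3928.
Check each in increasing order: 973^1 ≡ 973;  973^2 ≡ 3769;  973^4 ≡ 2026;  973^8 ≡ 2800;  973^491 ≡ 3703;  973^982 ≡ 3928;  973^1964 ≡ 1.
Smallest exponent giving 1 is 1964.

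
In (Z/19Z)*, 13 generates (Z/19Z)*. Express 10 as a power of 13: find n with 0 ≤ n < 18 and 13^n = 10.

Successive powers of 13 modulo 19:
  13^0=1  13^1=13  13^2=17  13^3=12  13^4=4  13^5=14
  13^6=11  13^7=10
So 13^7 ≡ 10 (mod 19), giving n = 7.

7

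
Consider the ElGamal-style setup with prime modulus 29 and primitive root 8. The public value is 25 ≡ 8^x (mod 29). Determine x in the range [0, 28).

Successive powers of 8 modulo 29:
  8^0=1  8^1=8  8^2=6  8^3=19  8^4=7  8^5=27
  8^6=13  8^7=17  8^8=20  8^9=15  8^10=4  8^11=3
  8^12=24  8^13=18  8^14=28  8^15=21  8^16=23  8^17=10
  8^18=22  8^19=2  8^20=16  8^21=12  8^22=9  8^23=14
  8^24=25
So 8^24 ≡ 25 (mod 29), giving x = 24.

24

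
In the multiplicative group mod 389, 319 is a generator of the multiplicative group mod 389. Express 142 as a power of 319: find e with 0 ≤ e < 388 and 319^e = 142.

4

Baby-step giant-step with m = ceil(sqrt(388)) = 20.
Baby table (319^j mod 389 for j=0..19):
  0:1  1:319  2:232  3:98  4:142  5:174  6:268  7:301
  8:325  9:201  10:323  11:341  12:248  13:145  14:353  15:186
  16:206  17:362  18:334  19:349
Giant step factor: 319^(-20) ≡ 96 (mod 389).
Scan 142·96^i mod 389 for i = 0, 1, …:
  i=0: 142
Match at i=0, j=4: e = 0·20 + 4 = 4.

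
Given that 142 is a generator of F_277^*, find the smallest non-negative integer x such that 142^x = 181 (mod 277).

71

Baby-step giant-step with m = ceil(sqrt(276)) = 17.
Baby table (142^j mod 277 for j=0..16):
  0:1  1:142  2:220  3:216  4:202  5:153  6:120  7:143
  8:85  9:159  10:141  11:78  12:273  13:263  14:228  15:244
  16:23
Giant step factor: 142^(-17) ≡ 234 (mod 277).
Scan 181·234^i mod 277 for i = 0, 1, …:
  i=0: 181   i=1: 250   i=2: 53   i=3: 214
  i=4: 216
Match at i=4, j=3: x = 4·17 + 3 = 71.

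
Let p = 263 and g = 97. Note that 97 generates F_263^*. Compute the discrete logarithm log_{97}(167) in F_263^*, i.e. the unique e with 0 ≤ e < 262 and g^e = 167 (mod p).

Baby-step giant-step with m = ceil(sqrt(262)) = 17.
Baby table (97^j mod 263 for j=0..16):
  0:1  1:97  2:204  3:63  4:62  5:228  6:24  7:224
  8:162  9:197  10:173  11:212  12:50  13:116  14:206  15:257
  16:207
Giant step factor: 97^(-17) ≡ 237 (mod 263).
Scan 167·237^i mod 263 for i = 0, 1, …:
  i=0: 167   i=1: 129   i=2: 65   i=3: 151
  i=4: 19   i=5: 32   i=6: 220   i=7: 66
  i=8: 125   i=9: 169     …   i=14: 119
  i=15: 62
Match at i=15, j=4: e = 15·17 + 4 = 259.

259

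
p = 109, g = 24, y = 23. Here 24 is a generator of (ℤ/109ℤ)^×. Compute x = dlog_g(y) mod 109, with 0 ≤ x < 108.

Baby-step giant-step with m = ceil(sqrt(108)) = 11.
Baby table (24^j mod 109 for j=0..10):
  0:1  1:24  2:31  3:90  4:89  5:65  6:34  7:53
  8:73  9:8  10:83
Giant step factor: 24^(-11) ≡ 40 (mod 109).
Scan 23·40^i mod 109 for i = 0, 1, …:
  i=0: 23   i=1: 48   i=2: 67   i=3: 64
  i=4: 53
Match at i=4, j=7: x = 4·11 + 7 = 51.

51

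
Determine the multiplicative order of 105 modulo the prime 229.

The order of 105 must divide p − 1 = 228 = 2^2 · 3 · 19.
Divisors: 1, 2, 3, 4, 6, 12, 19, 38, 57, 76, 114, 228.
Check each in increasing order: 105^1 ≡ 105;  105^2 ≡ 33;  105^3 ≡ 30;  105^4 ≡ 173;  105^6 ≡ 213;  105^12 ≡ 27;  105^19 ≡ 211;  105^38 ≡ 95;  105^57 ≡ 122;  105^76 ≡ 94;  105^114 ≡ 228;  105^228 ≡ 1.
Smallest exponent giving 1 is 228.

228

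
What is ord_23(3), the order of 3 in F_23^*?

The order of 3 must divide p − 1 = 22 = 2 · 11.
Divisors: 1, 2, 11, 22.
Check each in increasing order: 3^1 ≡ 3;  3^2 ≡ 9;  3^11 ≡ 1.
Smallest exponent giving 1 is 11.

11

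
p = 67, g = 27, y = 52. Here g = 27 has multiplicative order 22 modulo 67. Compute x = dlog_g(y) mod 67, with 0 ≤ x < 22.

Successive powers of 27 modulo 67:
  27^0=1  27^1=27  27^2=59  27^3=52
So 27^3 ≡ 52 (mod 67), giving x = 3.

3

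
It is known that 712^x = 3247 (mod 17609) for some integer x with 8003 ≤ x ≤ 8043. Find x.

Compute 712^8003 mod 17609 = 15965, then multiply by 712 repeatedly:
  712^8003=15965  712^8004=9275  712^8005=425  712^8006=3247
Found 3247 at exponent 8006.

8006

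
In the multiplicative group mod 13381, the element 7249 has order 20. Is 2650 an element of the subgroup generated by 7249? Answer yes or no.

⟨7249⟩ has order 20; its elements mod 13381 are {1, 335, 814, 937, 5070, 5177, 5235, 5632, 6132, 6454, 6927, 7249, 7749, 8146, 8204, 8311, 12444, 12567, 13046, 13380}.
2650 is not in this set.

no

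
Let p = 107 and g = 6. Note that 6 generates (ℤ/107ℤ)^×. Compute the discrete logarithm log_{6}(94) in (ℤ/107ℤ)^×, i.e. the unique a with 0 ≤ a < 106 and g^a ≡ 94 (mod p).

Baby-step giant-step with m = ceil(sqrt(106)) = 11.
Baby table (6^j mod 107 for j=0..10):
  0:1  1:6  2:36  3:2  4:12  5:72  6:4  7:24
  8:37  9:8  10:48
Giant step factor: 6^(-11) ≡ 94 (mod 107).
Scan 94·94^i mod 107 for i = 0, 1, …:
  i=0: 94   i=1: 62   i=2: 50   i=3: 99
  i=4: 104   i=5: 39   i=6: 28   i=7: 64
  i=8: 24
Match at i=8, j=7: a = 8·11 + 7 = 95.

95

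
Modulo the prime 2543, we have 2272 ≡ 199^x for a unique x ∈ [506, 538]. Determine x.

Compute 199^506 mod 2543 = 1691, then multiply by 199 repeatedly:
  199^506=1691  199^507=833  199^508=472  199^509=2380  199^510=622
  199^511=1714  199^512=324  199^513=901  199^514=1289  199^515=2211
  199^516=50  199^517=2321  199^518=1596  199^519=2272
Found 2272 at exponent 519.

519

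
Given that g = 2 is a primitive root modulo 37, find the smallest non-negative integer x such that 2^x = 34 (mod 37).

8

Successive powers of 2 modulo 37:
  2^0=1  2^1=2  2^2=4  2^3=8  2^4=16  2^5=32
  2^6=27  2^7=17  2^8=34
So 2^8 ≡ 34 (mod 37), giving x = 8.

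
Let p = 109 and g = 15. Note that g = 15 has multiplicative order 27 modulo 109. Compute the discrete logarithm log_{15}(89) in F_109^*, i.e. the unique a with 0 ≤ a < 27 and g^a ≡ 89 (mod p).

23

Successive powers of 15 modulo 109:
  15^0=1  15^1=15  15^2=7  15^3=105  15^4=49  15^5=81
  15^6=16  15^7=22  15^8=3  15^9=45  15^10=21  15^11=97
  15^12=38  15^13=25  15^14=48  15^15=66  15^16=9  15^17=26
  15^18=63  15^19=73  15^20=5  15^21=75  15^22=35  15^23=89
So 15^23 ≡ 89 (mod 109), giving a = 23.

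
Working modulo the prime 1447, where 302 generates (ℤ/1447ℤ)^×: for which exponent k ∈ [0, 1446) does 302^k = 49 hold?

672

Baby-step giant-step with m = ceil(sqrt(1446)) = 39.
Baby table (302^j mod 1447 for j=0..38):
  0:1  1:302  2:43  3:1410  4:402  5:1303  6:1369  7:1043
  8:987  9:1439  10:478  11:1103  12:296  13:1125  14:1152  15:624
  16:338  17:786  18:64  19:517  20:1305  21:526  22:1129  23:913
  24:796  25:190  26:947  27:935  28:205  29:1136  30:133  31:1097
  32:1378  33:867  34:1374  35:1106  36:1202  37:1254  38:1041
Giant step factor: 302^(-39) ≡ 1413 (mod 1447).
Scan 49·1413^i mod 1447 for i = 0, 1, …:
  i=0: 49   i=1: 1228   i=2: 211   i=3: 61
  i=4: 820   i=5: 1060   i=6: 135   i=7: 1198
  i=8: 1231   i=9: 109     …   i=16: 1277
  i=17: 1439
Match at i=17, j=9: k = 17·39 + 9 = 672.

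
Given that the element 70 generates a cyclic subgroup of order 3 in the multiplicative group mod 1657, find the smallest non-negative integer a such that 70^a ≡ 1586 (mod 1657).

2

Successive powers of 70 modulo 1657:
  70^0=1  70^1=70  70^2=1586
So 70^2 ≡ 1586 (mod 1657), giving a = 2.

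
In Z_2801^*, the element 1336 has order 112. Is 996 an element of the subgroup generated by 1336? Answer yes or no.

yes

996 ∈ ⟨1336⟩ iff 996^112 ≡ 1 (mod 2801), since |⟨1336⟩| = 112.
996^112 mod 2801 = 1.
Since 1 = 1, 996 lies in the subgroup.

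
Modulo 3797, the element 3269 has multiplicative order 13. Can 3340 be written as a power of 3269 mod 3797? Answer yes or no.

no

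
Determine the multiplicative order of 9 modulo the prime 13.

3

The order of 9 must divide p − 1 = 12 = 2^2 · 3.
Divisors: 1, 2, 3, 4, 6, 12.
Check each in increasing order: 9^1 ≡ 9;  9^2 ≡ 3;  9^3 ≡ 1.
Smallest exponent giving 1 is 3.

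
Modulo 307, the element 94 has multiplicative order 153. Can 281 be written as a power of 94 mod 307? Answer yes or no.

no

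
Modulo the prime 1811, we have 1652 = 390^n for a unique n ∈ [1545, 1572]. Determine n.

Compute 390^1545 mod 1811 = 930, then multiply by 390 repeatedly:
  390^1545=930  390^1546=500  390^1547=1223  390^1548=677  390^1549=1435
  390^1550=51  390^1551=1780  390^1552=587  390^1553=744  390^1554=400
  390^1555=254  390^1556=1266  390^1557=1148  390^1558=403  390^1559=1424
  390^1560=1194  390^1561=233  390^1562=320  390^1563=1652
Found 1652 at exponent 1563.

1563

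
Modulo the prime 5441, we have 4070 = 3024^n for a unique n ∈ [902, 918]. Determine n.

Compute 3024^902 mod 5441 = 569, then multiply by 3024 repeatedly:
  3024^902=569  3024^903=1300  3024^904=2798  3024^905=397  3024^906=3508
  3024^907=3683  3024^908=5106  3024^909=4427  3024^910=2388  3024^911=1105
  3024^912=746  3024^913=3330  3024^914=4070
Found 4070 at exponent 914.

914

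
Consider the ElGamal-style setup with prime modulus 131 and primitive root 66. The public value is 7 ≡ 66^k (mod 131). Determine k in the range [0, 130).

34

Baby-step giant-step with m = ceil(sqrt(130)) = 12.
Baby table (66^j mod 131 for j=0..11):
  0:1  1:66  2:33  3:82  4:41  5:86  6:43  7:87
  8:109  9:120  10:60  11:30
Giant step factor: 66^(-12) ≡ 35 (mod 131).
Scan 7·35^i mod 131 for i = 0, 1, …:
  i=0: 7   i=1: 114   i=2: 60
Match at i=2, j=10: k = 2·12 + 10 = 34.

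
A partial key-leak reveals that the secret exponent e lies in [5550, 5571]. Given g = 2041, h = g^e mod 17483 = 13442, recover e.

5569

Compute 2041^5550 mod 17483 = 16641, then multiply by 2041 repeatedly:
  2041^5550=16641  2041^5551=12295  2041^5552=5990  2041^5553=4973  2041^5554=9753
  2041^5555=10219  2041^5556=17243  2041^5557=17167  2041^5558=1915  2041^5559=9806
  2041^5560=13494  2041^5561=5529  2041^5562=8154  2041^5563=15981  2041^5564=11426
  2041^5565=15627  2041^5566=5715  2041^5567=3154  2041^5568=3570  2041^5569=13442
Found 13442 at exponent 5569.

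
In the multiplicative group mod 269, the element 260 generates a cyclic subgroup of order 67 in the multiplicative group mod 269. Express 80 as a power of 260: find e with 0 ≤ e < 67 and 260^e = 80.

Baby-step giant-step with m = ceil(sqrt(67)) = 9.
Baby table (260^j mod 269 for j=0..8):
  0:1  1:260  2:81  3:78  4:105  5:131  6:166  7:120
  8:265
Giant step factor: 260^(-9) ≡ 142 (mod 269).
Scan 80·142^i mod 269 for i = 0, 1, …:
  i=0: 80   i=1: 62   i=2: 196   i=3: 125
  i=4: 265
Match at i=4, j=8: e = 4·9 + 8 = 44.

44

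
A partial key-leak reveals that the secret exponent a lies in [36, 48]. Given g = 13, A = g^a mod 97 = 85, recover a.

Compute 13^36 mod 97 = 50, then multiply by 13 repeatedly:
  13^36=50  13^37=68  13^38=11  13^39=46  13^40=16
  13^41=14  13^42=85
Found 85 at exponent 42.

42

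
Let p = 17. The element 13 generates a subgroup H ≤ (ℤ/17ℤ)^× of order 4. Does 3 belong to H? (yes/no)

no

3 ∈ ⟨13⟩ iff 3^4 ≡ 1 (mod 17), since |⟨13⟩| = 4.
3^4 mod 17 = 13.
Since 13 ≠ 1, 3 does not lie in the subgroup.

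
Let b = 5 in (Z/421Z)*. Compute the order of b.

The order of 5 must divide p − 1 = 420 = 2^2 · 3 · 5 · 7.
Divisors: 1, 2, 3, 4, 5, 6, 7, 10, 12, 14, 15, 20, 21, 28, 30, 35, 42, 60, 70, 84, 105, 140, 210, 420.
Check each in increasing order: 5^1 ≡ 5;  5^2 ≡ 25;  5^3 ≡ 125;  5^4 ≡ 204;  5^5 ≡ 178;  5^6 ≡ 48;  5^7 ≡ 240;  5^10 ≡ 109;  5^12 ≡ 199;  5^14 ≡ 344;  5^15 ≡ 36;  5^20 ≡ 93;  5^21 ≡ 44;  5^28 ≡ 35;  5^30 ≡ 33;  5^35 ≡ 401;  5^42 ≡ 252;  5^60 ≡ 247;  5^70 ≡ 400;  5^84 ≡ 354;  5^105 ≡ 420;  5^140 ≡ 20;  5^210 ≡ 1.
Smallest exponent giving 1 is 210.

210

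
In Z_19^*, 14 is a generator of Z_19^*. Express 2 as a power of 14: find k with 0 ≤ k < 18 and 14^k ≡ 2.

13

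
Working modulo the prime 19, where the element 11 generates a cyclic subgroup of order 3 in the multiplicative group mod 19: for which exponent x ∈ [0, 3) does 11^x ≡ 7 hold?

2

Successive powers of 11 modulo 19:
  11^0=1  11^1=11  11^2=7
So 11^2 ≡ 7 (mod 19), giving x = 2.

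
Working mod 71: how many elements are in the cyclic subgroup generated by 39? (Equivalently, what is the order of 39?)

The order of 39 must divide p − 1 = 70 = 2 · 5 · 7.
Divisors: 1, 2, 5, 7, 10, 14, 35, 70.
Check each in increasing order: 39^1 ≡ 39;  39^2 ≡ 30;  39^5 ≡ 26;  39^7 ≡ 70;  39^10 ≡ 37;  39^14 ≡ 1.
Smallest exponent giving 1 is 14.

14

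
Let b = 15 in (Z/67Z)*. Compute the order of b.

11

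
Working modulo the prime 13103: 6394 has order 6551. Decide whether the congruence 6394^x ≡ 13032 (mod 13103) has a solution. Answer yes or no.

no

13032 ∈ ⟨6394⟩ iff 13032^6551 ≡ 1 (mod 13103), since |⟨6394⟩| = 6551.
13032^6551 mod 13103 = 13102.
Since 13102 ≠ 1, 13032 does not lie in the subgroup.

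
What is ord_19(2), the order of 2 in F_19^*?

The order of 2 must divide p − 1 = 18 = 2 · 3^2.
Divisors: 1, 2, 3, 6, 9, 18.
Check each in increasing order: 2^1 ≡ 2;  2^2 ≡ 4;  2^3 ≡ 8;  2^6 ≡ 7;  2^9 ≡ 18;  2^18 ≡ 1.
Smallest exponent giving 1 is 18.

18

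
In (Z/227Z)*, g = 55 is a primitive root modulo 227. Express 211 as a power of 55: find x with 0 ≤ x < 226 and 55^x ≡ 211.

Baby-step giant-step with m = ceil(sqrt(226)) = 16.
Baby table (55^j mod 227 for j=0..15):
  0:1  1:55  2:74  3:211  4:28  5:178  6:29  7:6
  8:103  9:217  10:131  11:168  12:160  13:174  14:36  15:164
Giant step factor: 55^(-16) ≡ 87 (mod 227).
Scan 211·87^i mod 227 for i = 0, 1, …:
  i=0: 211
Match at i=0, j=3: x = 0·16 + 3 = 3.

3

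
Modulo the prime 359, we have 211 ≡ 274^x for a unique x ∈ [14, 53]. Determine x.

47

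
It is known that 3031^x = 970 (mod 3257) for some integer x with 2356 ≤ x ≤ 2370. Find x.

2356

Compute 3031^2356 mod 3257 = 970, then multiply by 3031 repeatedly:
  3031^2356=970
Found 970 at exponent 2356.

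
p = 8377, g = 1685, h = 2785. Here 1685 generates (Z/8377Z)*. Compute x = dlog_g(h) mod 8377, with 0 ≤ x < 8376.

Baby-step giant-step with m = ceil(sqrt(8376)) = 92.
Baby table (1685^j mod 8377 for j=0..91):
  0:1  1:1685  2:7799  3:6179  4:7381  5:5517  6:6052  7:2811
  8:3530  9:380  10:3648  11:6539  12:2460  13:6862  14:2210  15:4462
  16:4301  17:1080  18:1991  19:4035  20:5228  21:4953  22:2313  23:2100
  24:3406  25:865  26:8304  27:2650  28:309  29:1291  30:5692  31:7732
  32:2185  33:4222  34:1997  35:5768  36:1760  37:142  38:4714  39:1694
  40:6210  41:977  42:4353  43:4930  44:5443  45:7017  46:3698  47:7019
  48:7068  49:5863  50:2672  51:3871  52:5329  53:7598  54:2574  55:6281
  56:3334  57:5200  58:8035  59:1743  60:5005  61:6163  62:5552  63:6388
  64:7712  65:1993  66:7405  67:4072  68:557  69:321  70:4757  71:7133
  72:6487  73:6987  74:3410  75:7605  76:5992  77:2235  78:4702  79:6605
  80:4769  81:2222  82:7928  83:5742  84:8212  85:6793  86:3223  87:2459
  88:5177  89:2788  90:6660  91:5297
Giant step factor: 1685^(-92) ≡ 1163 (mod 8377).
Scan 2785·1163^i mod 8377 for i = 0, 1, …:
  i=0: 2785   i=1: 5433   i=2: 2321   i=3: 1929
  i=4: 6768   i=5: 5181   i=6: 2440   i=7: 6294
  i=8: 6801   i=9: 1675     …   i=14: 1958
  i=15: 6987
Match at i=15, j=73: x = 15·92 + 73 = 1453.

1453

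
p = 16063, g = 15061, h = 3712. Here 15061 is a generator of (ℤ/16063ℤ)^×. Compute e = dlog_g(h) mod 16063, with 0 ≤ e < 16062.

8007

Baby-step giant-step with m = ceil(sqrt(16062)) = 127.
Baby table (15061^j mod 16063 for j=0..126):
  0:1  1:15061  2:8098  3:13682  4:8438  5:10325  6:14985  7:3935
  8:8628  9:12701  10:11557  11:1309  12:5548  13:14765  14:15556  15:10061
  16:6442  17:2442  18:10755  19:1763  20:404  21:12830  22:10803  23:1856
  24:3596  25:10983  26:14252  27:15566  28:41  29:7107  30:10758  31:14820
  32:8635  33:5687  34:3991  35:705  36:362  37:6725  38:8010  39:5480
  40:2586  41:11034  42:11339  43:10926  44:7114  45:3744  46:7254  47:8031
  48:501  49:12014  50:9222  51:11844  52:2869  53:539  54:6064  55:11749
  56:1681  57:2253  58:7377  59:13289  60:649  61:8285  62:3001  63:12842
  64:14842  65:2654  66:7150  67:15861  68:9648  69:2630  70:15135  71:14265
  72:2540  73:8937  74:8280  75:8011  76:4478  77:10684  78:8653  79:3714
  80:5188  81:6036  82:7679  83:15882  84:4669  85:12058  86:13323  87:14770
  88:10546  89:2362  90:10600  91:12506  92:14191  93:12436  94:4016  95:7781
  96:10056  97:11452  98:10141  99:6597  100:7762  101:13031  102:2157  103:7191
  104:6905  105:4343  106:1387  107:7707  108:3889  109:6531  110:9642  111:8642
  112:14736  113:12488  114:101  115:11239  116:14748  117:464  118:899  119:14793
  120:3563  121:11923  122:4026  123:13824  124:10721  125:3705  126:14206
Giant step factor: 15061^(-127) ≡ 4056 (mod 16063).
Scan 3712·4056^i mod 16063 for i = 0, 1, …:
  i=0: 3712   i=1: 4841   i=2: 6110   i=3: 13014
  i=4: 1766   i=5: 14861   i=6: 7840   i=7: 10363
  i=8: 11520   i=9: 13916     …   i=62: 1370
  i=63: 14985
Match at i=63, j=6: e = 63·127 + 6 = 8007.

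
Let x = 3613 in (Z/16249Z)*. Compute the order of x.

The order of 3613 must divide p − 1 = 16248 = 2^3 · 3 · 677.
Divisors: 1, 2, 3, 4, 6, 8, 12, 24, 677, 1354, 2031, 2708, 4062, 5416, 8124, 16248.
Check each in increasing order: 3613^1 ≡ 3613;  3613^2 ≡ 5822;  3613^3 ≡ 8680;  3613^4 ≡ 270;  3613^6 ≡ 12036;  3613^8 ≡ 7904;  3613^12 ≡ 5461;  3613^24 ≡ 5606;  3613^677 ≡ 1.
Smallest exponent giving 1 is 677.

677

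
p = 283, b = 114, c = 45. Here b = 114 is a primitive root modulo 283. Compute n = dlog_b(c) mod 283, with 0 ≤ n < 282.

235

Baby-step giant-step with m = ceil(sqrt(282)) = 17.
Baby table (114^j mod 283 for j=0..16):
  0:1  1:114  2:261  3:39  4:201  5:274  6:106  7:198
  8:215  9:172  10:81  11:178  12:199  13:46  14:150  15:120
  16:96
Giant step factor: 114^(-17) ≡ 213 (mod 283).
Scan 45·213^i mod 283 for i = 0, 1, …:
  i=0: 45   i=1: 246   i=2: 43   i=3: 103
  i=4: 148   i=5: 111   i=6: 154   i=7: 257
  i=8: 122   i=9: 233   i=10: 104   i=11: 78
  i=12: 200   i=13: 150
Match at i=13, j=14: n = 13·17 + 14 = 235.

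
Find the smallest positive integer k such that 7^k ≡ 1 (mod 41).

40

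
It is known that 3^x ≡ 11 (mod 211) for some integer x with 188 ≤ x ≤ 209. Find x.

Compute 3^188 mod 211 = 105, then multiply by 3 repeatedly:
  3^188=105  3^189=104  3^190=101  3^191=92  3^192=65
  3^193=195  3^194=163  3^195=67  3^196=201  3^197=181
  3^198=121  3^199=152  3^200=34  3^201=102  3^202=95
  3^203=74  3^204=11
Found 11 at exponent 204.

204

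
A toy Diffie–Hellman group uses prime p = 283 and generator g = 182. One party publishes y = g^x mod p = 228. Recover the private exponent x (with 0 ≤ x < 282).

184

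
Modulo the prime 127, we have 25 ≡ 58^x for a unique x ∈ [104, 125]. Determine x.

114

Compute 58^104 mod 127 = 15, then multiply by 58 repeatedly:
  58^104=15  58^105=108  58^106=41  58^107=92  58^108=2
  58^109=116  58^110=124  58^111=80  58^112=68  58^113=7
  58^114=25
Found 25 at exponent 114.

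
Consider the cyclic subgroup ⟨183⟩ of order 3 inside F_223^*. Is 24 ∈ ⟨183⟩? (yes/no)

no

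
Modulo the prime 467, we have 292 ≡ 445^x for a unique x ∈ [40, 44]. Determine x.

Compute 445^40 mod 467 = 199, then multiply by 445 repeatedly:
  445^40=199  445^41=292
Found 292 at exponent 41.

41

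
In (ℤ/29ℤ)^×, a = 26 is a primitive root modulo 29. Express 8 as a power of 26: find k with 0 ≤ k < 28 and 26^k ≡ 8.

9

Successive powers of 26 modulo 29:
  26^0=1  26^1=26  26^2=9  26^3=2  26^4=23  26^5=18
  26^6=4  26^7=17  26^8=7  26^9=8
So 26^9 ≡ 8 (mod 29), giving k = 9.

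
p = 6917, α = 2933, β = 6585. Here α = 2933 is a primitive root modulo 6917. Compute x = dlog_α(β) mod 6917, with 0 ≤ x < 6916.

Baby-step giant-step with m = ceil(sqrt(6916)) = 84.
Baby table (2933^j mod 6917 for j=0..83):
  0:1  1:2933  2:4658  3:839  4:5252  5:6874  6:5304  7:299
  8:5425  9:2425  10:1849  11:189  12:977  13:1903  14:6397  15:3497
  16:5707  17:6408  18:1175  19:1609  20:1803  21:3611  22:1136  23:4811
  24:6900  25:5475  26:3818  27:6488  28:637  29:731  30:6670  31:1834
  32:4613  33:277  34:3152  35:3704  36:4142  37:2234  38:1923  39:2804
  40:6736  41:1736  42:776  43:315  44:3934  45:866  46:1439  47:1217
  48:289  49:3763  50:4264  51:376  52:3005  53:1407  54:4199  55:3407
  56:4583  57:2208  58:1752  59:6202  60:5673  61:3524  62:1894  63:751
  64:3077  65:5073  66:642  67:1562  68:2292  69:6029  70:3205  71:62
  72:2004  73:5199  74:3599  75:525  76:4251  77:3749  78:4704  79:4334
  80:5093  81:3966  82:4801  83:5238
Giant step factor: 2933^(-84) ≡ 6464 (mod 6917).
Scan 6585·6464^i mod 6917 for i = 0, 1, …:
  i=0: 6585   i=1: 5139   i=2: 3062   i=3: 3231
  i=4: 2761   i=5: 1244   i=6: 3662   i=7: 1194
  i=8: 5561   i=9: 5572     …   i=45: 3901
  i=46: 3599
Match at i=46, j=74: x = 46·84 + 74 = 3938.

3938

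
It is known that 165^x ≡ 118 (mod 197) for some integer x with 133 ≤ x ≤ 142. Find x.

139

Compute 165^133 mod 197 = 77, then multiply by 165 repeatedly:
  165^133=77  165^134=97  165^135=48  165^136=40  165^137=99
  165^138=181  165^139=118
Found 118 at exponent 139.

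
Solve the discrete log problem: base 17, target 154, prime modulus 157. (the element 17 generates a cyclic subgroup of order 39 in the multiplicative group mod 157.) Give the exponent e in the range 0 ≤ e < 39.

Successive powers of 17 modulo 157:
  17^0=1  17^1=17  17^2=132  17^3=46  17^4=154
So 17^4 ≡ 154 (mod 157), giving e = 4.

4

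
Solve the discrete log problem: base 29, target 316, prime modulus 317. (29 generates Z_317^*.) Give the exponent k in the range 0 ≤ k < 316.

158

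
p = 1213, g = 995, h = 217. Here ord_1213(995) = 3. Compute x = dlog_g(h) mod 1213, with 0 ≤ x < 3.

Successive powers of 995 modulo 1213:
  995^0=1  995^1=995  995^2=217
So 995^2 ≡ 217 (mod 1213), giving x = 2.

2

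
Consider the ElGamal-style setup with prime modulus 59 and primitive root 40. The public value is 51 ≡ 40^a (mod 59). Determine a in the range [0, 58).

10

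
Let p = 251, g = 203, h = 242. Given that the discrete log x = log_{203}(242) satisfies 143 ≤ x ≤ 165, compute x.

Compute 203^143 mod 251 = 29, then multiply by 203 repeatedly:
  203^143=29  203^144=114  203^145=50  203^146=110  203^147=242
Found 242 at exponent 147.

147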